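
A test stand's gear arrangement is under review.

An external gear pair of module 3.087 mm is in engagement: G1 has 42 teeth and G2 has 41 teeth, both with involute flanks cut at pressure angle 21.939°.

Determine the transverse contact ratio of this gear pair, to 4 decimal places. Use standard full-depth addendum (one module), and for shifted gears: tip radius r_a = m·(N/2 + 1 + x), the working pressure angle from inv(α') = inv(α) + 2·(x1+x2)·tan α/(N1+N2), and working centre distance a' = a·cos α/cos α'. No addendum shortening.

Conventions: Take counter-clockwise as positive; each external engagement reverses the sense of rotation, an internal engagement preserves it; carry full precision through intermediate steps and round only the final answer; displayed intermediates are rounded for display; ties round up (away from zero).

single-mesh involute tooth geometry (42T engaging 41T at module 3.087)
base radii: r_b1 = 60.132368, r_b2 = 58.700645
tip radii: r_a1 = 67.914000, r_a2 = 66.370500
no profile shift: α' = α, a' = a
action lengths: √(r_a1²−r_b1²) = 31.565958, √(r_a2²−r_b2²) = 30.972206
base pitch p_b = π·m·cos α = 8.995781
CR = (31.565958 + 30.972206 − 128.110500·sin 21.93900°)/8.995781 = 1.631166
contact ratio ≈ 1.6312

1.6312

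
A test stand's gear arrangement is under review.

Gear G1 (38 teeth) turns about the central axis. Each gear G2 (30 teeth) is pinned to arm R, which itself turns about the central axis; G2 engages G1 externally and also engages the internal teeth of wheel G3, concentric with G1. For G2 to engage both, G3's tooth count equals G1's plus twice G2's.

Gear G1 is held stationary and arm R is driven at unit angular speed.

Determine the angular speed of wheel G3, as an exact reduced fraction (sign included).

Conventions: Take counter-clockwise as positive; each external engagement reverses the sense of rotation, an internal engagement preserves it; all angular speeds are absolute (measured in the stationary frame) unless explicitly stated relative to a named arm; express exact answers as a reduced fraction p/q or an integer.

recognized (axles ride arm R): planetary set, 38/30/98 teeth
ring teeth: 38 + 2·30 = 98
38(ω_sun−ω_arm) = −98(ω_ring−ω_arm),  ω_sun = 0, ω_arm = 1
ω_ring = 1 − (38/98)(0−1) = 68/49
exact speed ratio = 68/49

68/49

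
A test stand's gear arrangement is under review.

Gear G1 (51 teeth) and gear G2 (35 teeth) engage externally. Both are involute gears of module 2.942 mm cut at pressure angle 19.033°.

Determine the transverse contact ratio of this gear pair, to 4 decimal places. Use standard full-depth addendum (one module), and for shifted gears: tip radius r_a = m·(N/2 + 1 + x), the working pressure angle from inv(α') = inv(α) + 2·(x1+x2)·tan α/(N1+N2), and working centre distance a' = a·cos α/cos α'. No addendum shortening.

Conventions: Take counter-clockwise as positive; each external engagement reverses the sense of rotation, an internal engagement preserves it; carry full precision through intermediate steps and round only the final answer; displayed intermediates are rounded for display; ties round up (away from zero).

1.7728

recognized (one external pair, fixed centres): single-mesh tooth geometry, m = 2.942, N1 = 51, N2 = 35
base radii: r_b1 = 70.919670, r_b2 = 48.670362
tip radii: r_a1 = 77.963000, r_a2 = 54.427000
no profile shift: α' = α, a' = a
action lengths: √(r_a1²−r_b1²) = 32.382554, √(r_a2²−r_b2²) = 24.361737
base pitch p_b = π·m·cos α = 8.737283
CR = (32.382554 + 24.361737 − 126.506000·sin 19.03300°)/8.737283 = 1.772757
contact ratio ≈ 1.7728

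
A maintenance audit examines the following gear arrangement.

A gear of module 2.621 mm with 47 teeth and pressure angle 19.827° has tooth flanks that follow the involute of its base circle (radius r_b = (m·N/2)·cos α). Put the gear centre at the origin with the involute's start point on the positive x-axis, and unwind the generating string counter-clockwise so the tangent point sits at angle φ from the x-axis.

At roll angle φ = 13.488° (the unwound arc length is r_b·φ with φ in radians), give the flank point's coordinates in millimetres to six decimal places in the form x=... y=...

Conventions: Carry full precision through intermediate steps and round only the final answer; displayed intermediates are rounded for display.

recognized (one wheel, involute flank): single-mesh tooth geometry, m = 2.621, N = 47
pitch radius r_p = m·N/2 = 2.621·47/2 = 61.593500
base radius r_b = r_p·cos α = 61.593500·cos 19.827° = 57.942301
roll angle φ = 13.488° = 0.23541001 rad
x = r_b·(cos φ + φ·sin φ) = 59.525646
y = r_b·(sin φ − φ·cos φ) = 0.250577

x=59.525646 y=0.250577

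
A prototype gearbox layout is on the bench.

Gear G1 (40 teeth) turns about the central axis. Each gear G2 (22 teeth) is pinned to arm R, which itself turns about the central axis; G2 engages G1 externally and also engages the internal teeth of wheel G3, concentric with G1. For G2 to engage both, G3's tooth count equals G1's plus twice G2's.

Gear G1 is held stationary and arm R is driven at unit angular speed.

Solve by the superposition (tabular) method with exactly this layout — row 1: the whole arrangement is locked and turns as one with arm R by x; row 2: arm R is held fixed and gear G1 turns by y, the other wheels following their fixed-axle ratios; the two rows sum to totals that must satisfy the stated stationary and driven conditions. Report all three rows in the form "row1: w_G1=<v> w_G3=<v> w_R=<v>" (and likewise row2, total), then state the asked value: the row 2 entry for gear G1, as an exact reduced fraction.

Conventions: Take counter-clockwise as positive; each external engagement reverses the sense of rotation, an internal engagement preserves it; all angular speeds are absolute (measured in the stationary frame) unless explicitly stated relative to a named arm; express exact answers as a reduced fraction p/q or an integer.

row1: w_G1=1 w_G3=1 w_R=1
row2: w_G1=-1 w_G3=10/21 w_R=0
total: w_G1=0 w_G3=31/21 w_R=1
asked value: -1

class = planetary set [G3 = 40+2·22 = 84; Willis about the carrier]
row 1: whole set turns with the arm by x
superposition row 2 [arm held]: sun y, ring −(40/84)·y, arm 0
boundary: total ω_sun = x + y = 0 and total ω_arm = x = 1  ⇒  y = -1, x = 1
row 2 ring = −(40/84)·(-1) = 10/21
totals (row 1 + row 2): sun 1 + (-1) = 0, ring 1 + 10/21 = 31/21, arm 1 + 0 = 1
asked cell (row2, sun) = -1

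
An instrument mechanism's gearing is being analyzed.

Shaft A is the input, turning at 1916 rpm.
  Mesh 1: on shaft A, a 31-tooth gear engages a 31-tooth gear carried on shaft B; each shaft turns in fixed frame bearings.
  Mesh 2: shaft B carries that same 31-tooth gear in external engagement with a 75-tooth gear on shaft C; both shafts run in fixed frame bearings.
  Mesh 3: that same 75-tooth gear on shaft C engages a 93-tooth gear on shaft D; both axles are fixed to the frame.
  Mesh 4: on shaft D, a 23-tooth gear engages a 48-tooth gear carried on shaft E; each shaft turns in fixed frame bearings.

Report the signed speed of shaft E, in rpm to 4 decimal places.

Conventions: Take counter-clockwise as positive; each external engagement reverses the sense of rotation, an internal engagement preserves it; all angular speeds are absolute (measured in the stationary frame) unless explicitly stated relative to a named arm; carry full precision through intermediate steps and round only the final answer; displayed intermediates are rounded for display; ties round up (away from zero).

recognized (5 fixed axles, 4 meshes): fixed-axis compound train
mesh 1 [31T→31T]: ω = 1916.0000×31/31 = 1916.0000 rpm, sense flips to −
mesh 2 [31T→75T]: ω = 1916.0000×31/75 = 791.9467 rpm, sense flips to +
mesh 3 [75T→93T]: ω = 791.9467×75/93 = 638.6667 rpm, sense flips to −
mesh 4 [23T→48T]: ω = 638.6667×23/48 = 306.0278 rpm, sense flips to +
signed output speed = +306.0278 rpm

+306.0278 rpm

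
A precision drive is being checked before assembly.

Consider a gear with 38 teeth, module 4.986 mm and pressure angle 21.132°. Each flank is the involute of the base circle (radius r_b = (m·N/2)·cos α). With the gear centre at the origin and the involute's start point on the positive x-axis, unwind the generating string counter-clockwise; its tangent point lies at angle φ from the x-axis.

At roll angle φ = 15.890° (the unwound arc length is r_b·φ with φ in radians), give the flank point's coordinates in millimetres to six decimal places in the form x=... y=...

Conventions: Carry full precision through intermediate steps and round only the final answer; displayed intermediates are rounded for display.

x=91.696464 y=0.623463

class = single-mesh tooth geometry [base-circle involute, m = 4.986, 38T]
pitch radius r_p = m·N/2 = 4.986·38/2 = 94.734000
base radius r_b = r_p·cos α = 94.734000·cos 21.132° = 88.363359
roll angle φ = 15.890° = 0.27733282 rad
x = r_b·(cos φ + φ·sin φ) = 91.696464
y = r_b·(sin φ − φ·cos φ) = 0.623463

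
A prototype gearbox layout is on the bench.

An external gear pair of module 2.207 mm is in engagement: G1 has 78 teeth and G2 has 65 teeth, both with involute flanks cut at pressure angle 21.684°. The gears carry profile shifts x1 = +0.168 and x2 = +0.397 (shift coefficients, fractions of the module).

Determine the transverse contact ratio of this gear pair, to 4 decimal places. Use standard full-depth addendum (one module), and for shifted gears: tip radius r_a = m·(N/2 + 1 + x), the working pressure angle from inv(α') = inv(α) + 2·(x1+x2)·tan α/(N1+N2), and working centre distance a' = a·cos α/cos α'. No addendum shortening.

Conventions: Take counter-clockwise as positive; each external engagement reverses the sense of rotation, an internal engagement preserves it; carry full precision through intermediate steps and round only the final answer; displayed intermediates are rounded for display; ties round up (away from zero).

recognized (one external pair, fixed centres): single-mesh tooth geometry, m = 2.207, N1 = 78, N2 = 65
base radii: r_b1 = 79.982112, r_b2 = 66.651760
tip radii: r_a1 = 88.650776, r_a2 = 74.810679
inv(α') = inv(21.684°) + 2·(+0.168+0.397)·tan α/(78+65) = 0.02230977  ⇒  α' = 22.76217°
a' = a·cos α / cos α' = 157.8005·cos 21.684°/cos 22.76217° = 159.018415
action lengths: √(r_a1²−r_b1²) = 38.233779, √(r_a2²−r_b2²) = 33.973233
base pitch p_b = π·m·cos α = 6.442852
CR = (38.233779 + 33.973233 − 159.018415·sin 22.76217°)/6.442852 = 1.657915
contact ratio ≈ 1.6579

1.6579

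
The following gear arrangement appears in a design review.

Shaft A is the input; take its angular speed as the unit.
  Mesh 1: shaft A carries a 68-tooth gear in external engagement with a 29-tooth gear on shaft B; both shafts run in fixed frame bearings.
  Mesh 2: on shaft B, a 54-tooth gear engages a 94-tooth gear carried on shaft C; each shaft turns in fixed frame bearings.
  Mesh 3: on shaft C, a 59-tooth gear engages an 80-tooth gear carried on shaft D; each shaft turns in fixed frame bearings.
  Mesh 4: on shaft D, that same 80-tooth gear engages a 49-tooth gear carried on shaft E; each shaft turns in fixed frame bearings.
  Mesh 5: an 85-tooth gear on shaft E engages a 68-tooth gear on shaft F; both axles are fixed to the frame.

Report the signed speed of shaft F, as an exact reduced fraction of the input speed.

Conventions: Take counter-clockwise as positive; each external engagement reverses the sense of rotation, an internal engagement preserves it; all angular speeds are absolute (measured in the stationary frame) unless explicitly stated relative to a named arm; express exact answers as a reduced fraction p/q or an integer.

-135405/66787

5-mesh fixed-axis compound train (all bearings frame-fixed)
mesh 1 [68T→29T]: |ω|/ω_in = 1×68/29 = 68/29, sense flips to −
mesh 2 [54T→94T]: |ω|/ω_in = (68/29)×54/94 = 1836/1363, sense flips to +
mesh 3 [59T→80T]: |ω|/ω_in = (1836/1363)×59/80 = 27081/27260, sense flips to −
mesh 4 [80T→49T]: |ω|/ω_in = (27081/27260)×80/49 = 108324/66787, sense flips to +
mesh 5 [85T→68T]: |ω|/ω_in = (108324/66787)×85/68 = 135405/66787, sense flips to −
signed output speed (× input speed) = -135405/66787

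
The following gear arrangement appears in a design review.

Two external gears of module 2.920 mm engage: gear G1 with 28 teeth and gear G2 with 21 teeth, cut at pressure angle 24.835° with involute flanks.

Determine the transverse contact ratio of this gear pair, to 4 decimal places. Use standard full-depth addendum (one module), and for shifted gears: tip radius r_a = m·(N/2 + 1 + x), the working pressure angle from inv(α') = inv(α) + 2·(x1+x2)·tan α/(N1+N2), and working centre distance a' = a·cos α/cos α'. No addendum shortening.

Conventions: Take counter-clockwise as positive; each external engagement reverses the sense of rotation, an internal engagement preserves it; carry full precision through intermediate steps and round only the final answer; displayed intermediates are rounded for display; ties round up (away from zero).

1.4455

class = single-mesh tooth geometry [involute pair 28T × 21T, m = 2.920]
base radii: r_b1 = 37.099462, r_b2 = 27.824596
tip radii: r_a1 = 43.800000, r_a2 = 33.580000
no profile shift: α' = α, a' = a
action lengths: √(r_a1²−r_b1²) = 23.282395, √(r_a2²−r_b2²) = 18.799155
base pitch p_b = π·m·cos α = 8.325100
CR = (23.282395 + 18.799155 − 71.540000·sin 24.83500°)/8.325100 = 1.445542
contact ratio ≈ 1.4455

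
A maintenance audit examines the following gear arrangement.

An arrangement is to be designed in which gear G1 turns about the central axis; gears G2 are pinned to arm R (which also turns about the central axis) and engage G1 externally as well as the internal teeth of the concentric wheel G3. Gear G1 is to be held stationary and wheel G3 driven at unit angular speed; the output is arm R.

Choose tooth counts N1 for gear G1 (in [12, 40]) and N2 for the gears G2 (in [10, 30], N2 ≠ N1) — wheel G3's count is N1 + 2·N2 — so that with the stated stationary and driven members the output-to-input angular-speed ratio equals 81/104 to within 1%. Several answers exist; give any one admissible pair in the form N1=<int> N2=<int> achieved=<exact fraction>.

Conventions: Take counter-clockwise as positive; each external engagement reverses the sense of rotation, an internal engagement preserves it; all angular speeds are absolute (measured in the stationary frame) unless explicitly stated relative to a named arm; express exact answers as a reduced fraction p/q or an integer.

N1=23 N2=29 achieved=81/104

design class (target 81/104): planetary set
Willis with ω_sun = 0: ω_arm/ω_ring = N3/(N1+N3); set equal to 81/104  ⇒  N3/N1 = (81/104)/(1 − 81/104) = 81/23
N3 = N1 + 2·N2  ⇒  N2/N1 = (N3/N1 − 1)/2 = (81/23 − 1)/2 = 29/23
smallest multiple with N1 ≥ 12 and N2 ≥ 10: k = 1  ⇒  N1 = 1·23 = 23, N2 = 1·29 = 29 (N1 ≤ 40, N2 ≤ 30, N2 ≠ N1 ✓), N3 = 23 + 2·29 = 81
check: N3/(N1+N3) with N1 = 23, N3 = 81 gives 81/104; |achieved − target| = 0 ≤ 81/10400 ✓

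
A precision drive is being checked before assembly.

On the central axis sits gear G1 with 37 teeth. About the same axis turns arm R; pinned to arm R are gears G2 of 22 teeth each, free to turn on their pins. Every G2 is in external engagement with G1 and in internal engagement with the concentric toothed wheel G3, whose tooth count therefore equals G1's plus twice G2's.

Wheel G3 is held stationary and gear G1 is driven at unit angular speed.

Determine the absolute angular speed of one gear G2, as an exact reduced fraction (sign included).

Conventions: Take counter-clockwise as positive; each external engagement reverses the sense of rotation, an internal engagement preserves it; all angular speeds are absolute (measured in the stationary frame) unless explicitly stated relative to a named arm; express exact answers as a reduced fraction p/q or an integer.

-37/44

class = planetary set [G3 = 37+2·22 = 81; Willis about the carrier]
ring teeth: 37 + 2·22 = 81
37(ω_sun−ω_arm) = −81(ω_ring−ω_arm),  ω_ring = 0, ω_sun = 1
37(1−ω_arm) = −81(0−ω_arm)  ⇒  118·ω_arm = 37  ⇒  ω_arm = 37/118
sun–planet mesh: 37·(1−37/118) = −22·(ω_p−ω_arm)  ⇒  ω_p−ω_arm = -2997/2596
ω_p = 37/118 − 2997/2596 = -37/44
exact speed ratio = -37/44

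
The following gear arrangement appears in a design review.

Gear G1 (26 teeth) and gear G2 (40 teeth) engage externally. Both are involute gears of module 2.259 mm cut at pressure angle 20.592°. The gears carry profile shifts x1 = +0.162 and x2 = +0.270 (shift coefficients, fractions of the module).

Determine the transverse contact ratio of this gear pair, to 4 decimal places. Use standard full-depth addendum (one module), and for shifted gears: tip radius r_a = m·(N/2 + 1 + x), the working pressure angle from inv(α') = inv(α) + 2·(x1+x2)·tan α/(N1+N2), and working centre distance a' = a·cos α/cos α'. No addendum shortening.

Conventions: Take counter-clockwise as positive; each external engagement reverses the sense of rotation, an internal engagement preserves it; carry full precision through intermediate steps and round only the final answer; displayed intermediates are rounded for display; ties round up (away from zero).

1.5645

class = single-mesh tooth geometry [involute pair 26T × 40T, m = 2.259]
base radii: r_b1 = 27.490703, r_b2 = 42.293389
tip radii: r_a1 = 31.991958, r_a2 = 48.048930
inv(α') = inv(20.592°) + 2·(+0.162+0.270)·tan α/(26+40) = 0.02123621  ⇒  α' = 22.40664°
a' = a·cos α / cos α' = 74.5470·cos 20.592°/cos 22.40664° = 75.482912
action lengths: √(r_a1²−r_b1²) = 16.362965, √(r_a2²−r_b2²) = 22.802827
base pitch p_b = π·m·cos α = 6.643430
CR = (16.362965 + 22.802827 − 75.482912·sin 22.40664°)/6.643430 = 1.564463
contact ratio ≈ 1.5645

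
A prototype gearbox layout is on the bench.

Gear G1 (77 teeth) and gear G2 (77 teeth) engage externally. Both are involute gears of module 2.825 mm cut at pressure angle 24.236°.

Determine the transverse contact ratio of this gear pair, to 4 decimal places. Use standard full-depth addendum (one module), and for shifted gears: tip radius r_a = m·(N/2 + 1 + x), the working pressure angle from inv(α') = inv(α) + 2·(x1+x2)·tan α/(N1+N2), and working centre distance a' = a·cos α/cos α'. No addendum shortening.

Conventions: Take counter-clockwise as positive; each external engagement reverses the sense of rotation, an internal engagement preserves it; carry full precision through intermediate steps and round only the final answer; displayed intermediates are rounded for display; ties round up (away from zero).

1.6060

topology: single-mesh involute geometry — m = 2.825, 77T/77T pair
base radii: r_b1 = 99.176431, r_b2 = 99.176431
tip radii: r_a1 = 111.587500, r_a2 = 111.587500
no profile shift: α' = α, a' = a
action lengths: √(r_a1²−r_b1²) = 51.144947, √(r_a2²−r_b2²) = 51.144947
base pitch p_b = π·m·cos α = 8.092778
CR = (51.144947 + 51.144947 − 217.525000·sin 24.23600°)/8.092778 = 1.605968
contact ratio ≈ 1.6060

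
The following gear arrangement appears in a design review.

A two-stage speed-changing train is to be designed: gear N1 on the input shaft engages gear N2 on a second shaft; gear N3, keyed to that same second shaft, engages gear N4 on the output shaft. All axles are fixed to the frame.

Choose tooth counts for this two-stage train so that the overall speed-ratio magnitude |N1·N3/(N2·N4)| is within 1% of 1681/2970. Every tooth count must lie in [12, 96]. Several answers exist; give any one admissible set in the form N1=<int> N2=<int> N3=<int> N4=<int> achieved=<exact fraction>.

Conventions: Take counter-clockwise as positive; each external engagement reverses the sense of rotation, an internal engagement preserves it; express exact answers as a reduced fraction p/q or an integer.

N1=41 N2=33 N3=41 N4=90 achieved=1681/2970

design class (target 1681/2970): fixed-axis compound train
target = 1681/2970 in lowest terms: an exact hit needs N1·N3 = k·1681 and N2·N4 = k·2970 for one integer k, every count in [12, 96]; additionally prefer no 1:1 stage (N1 ≠ N2, N3 ≠ N4)
k = 1: N1·N3 = 1681 = 41·41, N2·N4 = 2970 = 33·90
achieved = 41·41/(33·90) = 1681/2970; |achieved − target| = 0 ≤ 1681/297000 ✓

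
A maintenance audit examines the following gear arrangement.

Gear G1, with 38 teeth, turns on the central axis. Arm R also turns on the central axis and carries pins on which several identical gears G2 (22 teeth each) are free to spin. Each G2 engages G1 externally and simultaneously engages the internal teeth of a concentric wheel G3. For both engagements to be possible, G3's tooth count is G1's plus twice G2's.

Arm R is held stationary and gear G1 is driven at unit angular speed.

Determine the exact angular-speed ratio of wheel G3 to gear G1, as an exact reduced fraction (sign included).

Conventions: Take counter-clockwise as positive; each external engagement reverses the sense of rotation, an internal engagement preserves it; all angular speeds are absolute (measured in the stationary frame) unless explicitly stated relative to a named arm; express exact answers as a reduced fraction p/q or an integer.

-19/41

topology: planetary set — G1 38T / G2 22T / G3 82T, arm = carrier (Willis)
ring teeth: 38 + 2·22 = 82
38(ω_sun−ω_arm) = −82(ω_ring−ω_arm),  ω_arm = 0, ω_sun = 1
ω_ring = 0 − (38/82)(1−0) = -19/41
ω_out/ω_in = -19/41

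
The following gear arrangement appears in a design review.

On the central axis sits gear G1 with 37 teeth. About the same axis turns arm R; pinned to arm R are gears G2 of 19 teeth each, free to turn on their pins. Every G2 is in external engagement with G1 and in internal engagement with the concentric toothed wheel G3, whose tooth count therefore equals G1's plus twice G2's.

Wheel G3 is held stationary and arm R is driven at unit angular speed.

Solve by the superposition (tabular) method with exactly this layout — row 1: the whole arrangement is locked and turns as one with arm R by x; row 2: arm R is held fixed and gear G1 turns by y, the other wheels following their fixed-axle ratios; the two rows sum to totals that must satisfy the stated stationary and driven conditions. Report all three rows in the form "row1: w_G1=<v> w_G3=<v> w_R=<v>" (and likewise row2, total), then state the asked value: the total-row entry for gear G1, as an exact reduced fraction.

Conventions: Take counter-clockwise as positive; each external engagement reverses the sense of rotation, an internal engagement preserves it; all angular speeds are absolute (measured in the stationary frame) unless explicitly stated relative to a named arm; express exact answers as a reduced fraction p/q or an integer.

row1: w_G1=1 w_G3=1 w_R=1
row2: w_G1=75/37 w_G3=-1 w_R=0
total: w_G1=112/37 w_G3=0 w_R=1
asked value: 112/37

class = planetary set [G3 = 37+2·19 = 75; Willis about the carrier]
row 1: whole set turns with the arm by x
superposition row 2 [arm held]: sun y, ring −(37/75)·y, arm 0
boundary: total ω_ring = x − (37/75)·y = 0 and total ω_arm = x = 1  ⇒  y = 75/37, x = 1
row 2 ring = −(37/75)·75/37 = -1
totals (row 1 + row 2): sun 1 + 75/37 = 112/37, ring 1 + (-1) = 0, arm 1 + 0 = 1
asked cell (total, sun) = 112/37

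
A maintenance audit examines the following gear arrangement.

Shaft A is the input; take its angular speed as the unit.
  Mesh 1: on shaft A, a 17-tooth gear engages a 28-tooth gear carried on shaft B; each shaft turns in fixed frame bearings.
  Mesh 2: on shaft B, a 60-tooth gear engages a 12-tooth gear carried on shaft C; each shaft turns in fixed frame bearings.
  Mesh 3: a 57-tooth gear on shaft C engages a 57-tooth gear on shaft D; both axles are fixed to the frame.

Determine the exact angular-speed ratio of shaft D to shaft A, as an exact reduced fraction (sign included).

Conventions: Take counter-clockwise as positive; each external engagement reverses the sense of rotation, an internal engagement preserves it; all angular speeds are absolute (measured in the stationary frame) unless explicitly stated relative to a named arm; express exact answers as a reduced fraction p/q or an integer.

class = fixed-axis compound train [3 meshes; 3 ratios multiply, 3 sense flips]
mesh 1 [17T→28T]: running ratio 17/28, sense −
mesh 2 [60T→12T]: running ratio 85/28, sense +
mesh 3 [57T→57T]: running ratio 85/28, sense −
ω_out/ω_in = -85/28

-85/28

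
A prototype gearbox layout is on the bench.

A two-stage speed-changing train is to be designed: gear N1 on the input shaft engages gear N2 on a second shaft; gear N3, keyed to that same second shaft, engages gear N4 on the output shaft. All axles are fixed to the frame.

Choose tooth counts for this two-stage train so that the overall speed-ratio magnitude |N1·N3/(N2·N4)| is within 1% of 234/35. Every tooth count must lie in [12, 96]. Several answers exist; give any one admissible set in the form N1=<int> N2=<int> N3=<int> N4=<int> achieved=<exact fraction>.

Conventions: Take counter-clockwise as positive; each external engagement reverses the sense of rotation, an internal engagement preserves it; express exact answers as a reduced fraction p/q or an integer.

2-stage fixed-axis compound train for ratio 234/35
target = 234/35 in lowest terms: an exact hit needs N1·N3 = k·234 and N2·N4 = k·35 for one integer k, every count in [12, 96]; additionally prefer no 1:1 stage (N1 ≠ N2, N3 ≠ N4)
k = 1…5: no 1:1-free in-range split of k·234 and k·35 into factor pairs; take k = 6
k = 6: N1·N3 = 1404 = 18·78, N2·N4 = 210 = 14·15
achieved = 18·78/(14·15) = 234/35; |achieved − target| = 0 ≤ 117/1750 ✓

N1=18 N2=14 N3=78 N4=15 achieved=234/35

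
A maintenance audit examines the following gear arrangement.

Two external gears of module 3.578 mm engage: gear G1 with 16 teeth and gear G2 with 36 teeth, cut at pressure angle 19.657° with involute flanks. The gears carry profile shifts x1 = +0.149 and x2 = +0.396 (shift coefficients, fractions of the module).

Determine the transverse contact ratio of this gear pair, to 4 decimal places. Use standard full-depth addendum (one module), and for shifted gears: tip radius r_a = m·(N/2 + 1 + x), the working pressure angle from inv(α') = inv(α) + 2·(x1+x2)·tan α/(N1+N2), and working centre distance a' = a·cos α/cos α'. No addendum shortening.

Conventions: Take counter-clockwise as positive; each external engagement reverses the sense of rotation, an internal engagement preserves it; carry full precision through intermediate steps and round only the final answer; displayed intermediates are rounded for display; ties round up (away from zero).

1.5073

single-mesh involute tooth geometry (16T engaging 36T at module 3.578)
base radii: r_b1 = 26.955887, r_b2 = 60.650745
tip radii: r_a1 = 32.735122, r_a2 = 69.398888
inv(α') = inv(19.657°) + 2·(+0.149+0.396)·tan α/(16+36) = 0.02161356  ⇒  α' = 22.53303°
a' = a·cos α / cos α' = 93.0280·cos 19.657°/cos 22.53303° = 94.847402
action lengths: √(r_a1²−r_b1²) = 18.573324, √(r_a2²−r_b2²) = 33.729701
base pitch p_b = π·m·cos α = 10.585552
CR = (18.573324 + 33.729701 − 94.847402·sin 22.53303°)/10.585552 = 1.507336
contact ratio ≈ 1.5073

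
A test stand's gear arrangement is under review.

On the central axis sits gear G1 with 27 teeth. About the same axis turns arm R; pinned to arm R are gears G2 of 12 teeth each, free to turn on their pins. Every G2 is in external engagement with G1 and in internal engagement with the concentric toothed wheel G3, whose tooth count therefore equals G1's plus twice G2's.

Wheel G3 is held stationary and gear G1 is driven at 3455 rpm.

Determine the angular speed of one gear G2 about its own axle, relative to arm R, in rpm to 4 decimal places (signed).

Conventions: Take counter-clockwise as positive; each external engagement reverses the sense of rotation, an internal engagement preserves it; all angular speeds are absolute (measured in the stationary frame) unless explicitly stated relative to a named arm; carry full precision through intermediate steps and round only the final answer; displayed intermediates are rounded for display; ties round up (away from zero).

-5082.8365 rpm

recognized (axles ride arm R): planetary set, 27/12/51 teeth
normalise by the input: solve with ω_sun = 1, then scale by 3455 rpm
ring teeth: 27 + 2·12 = 51
27(ω_sun−ω_arm) = −51(ω_ring−ω_arm),  ω_ring = 0, ω_sun = 1
27(1−ω_arm) = −51(0−ω_arm)  ⇒  78·ω_arm = 27  ⇒  ω_arm = 9/26
sun–planet mesh: 27·(1−9/26) = −12·(ω_p−ω_arm)  ⇒  ω_p−ω_arm = -153/104
scale: ω_p−ω_arm = -153/104 × 3455 rpm = -5082.8365 rpm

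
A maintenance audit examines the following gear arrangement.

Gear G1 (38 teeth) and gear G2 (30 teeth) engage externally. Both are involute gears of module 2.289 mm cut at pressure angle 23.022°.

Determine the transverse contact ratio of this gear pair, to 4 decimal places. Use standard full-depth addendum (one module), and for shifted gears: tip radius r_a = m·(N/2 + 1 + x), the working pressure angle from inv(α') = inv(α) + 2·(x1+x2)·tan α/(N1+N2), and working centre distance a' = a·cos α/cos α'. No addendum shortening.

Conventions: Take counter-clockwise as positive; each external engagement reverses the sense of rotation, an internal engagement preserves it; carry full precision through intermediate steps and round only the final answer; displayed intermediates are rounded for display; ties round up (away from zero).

class = single-mesh tooth geometry [involute pair 38T × 30T, m = 2.289]
base radii: r_b1 = 40.027149, r_b2 = 31.600381
tip radii: r_a1 = 45.780000, r_a2 = 36.624000
no profile shift: α' = α, a' = a
action lengths: √(r_a1²−r_b1²) = 22.217915, √(r_a2²−r_b2²) = 18.513058
base pitch p_b = π·m·cos α = 6.618368
CR = (22.217915 + 18.513058 − 77.826000·sin 23.02200°)/6.618368 = 1.555433
contact ratio ≈ 1.5554

1.5554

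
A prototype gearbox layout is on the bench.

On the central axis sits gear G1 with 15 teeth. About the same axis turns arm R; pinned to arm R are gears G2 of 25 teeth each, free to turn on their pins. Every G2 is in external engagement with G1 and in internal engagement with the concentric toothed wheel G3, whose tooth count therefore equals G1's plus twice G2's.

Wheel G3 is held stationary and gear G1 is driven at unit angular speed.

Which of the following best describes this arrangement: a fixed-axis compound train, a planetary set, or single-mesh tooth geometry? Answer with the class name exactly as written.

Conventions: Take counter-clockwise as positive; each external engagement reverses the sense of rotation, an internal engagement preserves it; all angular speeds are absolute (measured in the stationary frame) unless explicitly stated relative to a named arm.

planetary set (15T centre, 25T on arm, 65T internal) — Willis relation
classification: planetary set

planetary set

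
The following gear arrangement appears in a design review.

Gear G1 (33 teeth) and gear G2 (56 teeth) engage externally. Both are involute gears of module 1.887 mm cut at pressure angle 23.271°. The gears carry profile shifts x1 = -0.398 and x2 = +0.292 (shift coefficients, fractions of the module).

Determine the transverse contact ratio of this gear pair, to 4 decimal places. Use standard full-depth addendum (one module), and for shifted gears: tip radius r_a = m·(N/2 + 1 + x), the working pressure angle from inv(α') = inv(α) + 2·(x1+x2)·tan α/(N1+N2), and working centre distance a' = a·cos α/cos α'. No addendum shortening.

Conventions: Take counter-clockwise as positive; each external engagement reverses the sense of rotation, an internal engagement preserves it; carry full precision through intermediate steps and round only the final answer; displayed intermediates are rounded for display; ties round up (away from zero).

1.6024

class = single-mesh tooth geometry [involute pair 33T × 56T, m = 1.887]
base radii: r_b1 = 28.602517, r_b2 = 48.537605
tip radii: r_a1 = 32.271474, r_a2 = 55.274004
inv(α') = inv(23.271°) + 2·(-0.398+0.292)·tan α/(33+56) = 0.02288815  ⇒  α' = 22.94869°
a' = a·cos α / cos α' = 83.9715·cos 23.271°/cos 22.94869° = 83.770164
action lengths: √(r_a1²−r_b1²) = 14.944700, √(r_a2²−r_b2²) = 26.444592
base pitch p_b = π·m·cos α = 5.445907
CR = (14.944700 + 26.444592 − 83.770164·sin 22.94869°)/5.445907 = 1.602441
contact ratio ≈ 1.6024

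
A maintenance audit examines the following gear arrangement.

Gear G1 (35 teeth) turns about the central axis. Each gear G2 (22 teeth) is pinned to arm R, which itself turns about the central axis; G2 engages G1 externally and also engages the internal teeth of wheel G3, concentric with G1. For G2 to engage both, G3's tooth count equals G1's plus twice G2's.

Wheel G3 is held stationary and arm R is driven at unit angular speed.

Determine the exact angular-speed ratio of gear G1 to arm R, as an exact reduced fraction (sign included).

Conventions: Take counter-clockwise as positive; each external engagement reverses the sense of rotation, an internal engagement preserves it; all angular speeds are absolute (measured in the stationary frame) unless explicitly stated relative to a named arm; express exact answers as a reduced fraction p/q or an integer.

class = planetary set [G3 = 35+2·22 = 79; Willis about the carrier]
ring teeth: 35 + 2·22 = 79
35(ω_sun−ω_arm) = −79(ω_ring−ω_arm),  ω_ring = 0, ω_arm = 1
ω_sun = 1 − (79/35)(0−1) = 114/35
ω_out/ω_in = 114/35

114/35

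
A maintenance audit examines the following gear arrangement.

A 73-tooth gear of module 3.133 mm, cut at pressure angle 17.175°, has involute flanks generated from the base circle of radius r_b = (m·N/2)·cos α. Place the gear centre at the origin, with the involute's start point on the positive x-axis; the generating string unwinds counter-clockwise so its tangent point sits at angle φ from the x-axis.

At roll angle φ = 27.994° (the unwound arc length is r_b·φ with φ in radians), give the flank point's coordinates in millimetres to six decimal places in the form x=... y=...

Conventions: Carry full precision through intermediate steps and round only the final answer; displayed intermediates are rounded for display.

x=121.527697 y=4.147100

topology: single-mesh involute geometry — m = 3.133, N = 73
pitch radius r_p = m·N/2 = 3.133·73/2 = 114.354500
base radius r_b = r_p·cos α = 114.354500·cos 17.175° = 109.255124
roll angle φ = 27.994° = 0.48858747 rad
x = r_b·(cos φ + φ·sin φ) = 121.527697
y = r_b·(sin φ − φ·cos φ) = 4.147100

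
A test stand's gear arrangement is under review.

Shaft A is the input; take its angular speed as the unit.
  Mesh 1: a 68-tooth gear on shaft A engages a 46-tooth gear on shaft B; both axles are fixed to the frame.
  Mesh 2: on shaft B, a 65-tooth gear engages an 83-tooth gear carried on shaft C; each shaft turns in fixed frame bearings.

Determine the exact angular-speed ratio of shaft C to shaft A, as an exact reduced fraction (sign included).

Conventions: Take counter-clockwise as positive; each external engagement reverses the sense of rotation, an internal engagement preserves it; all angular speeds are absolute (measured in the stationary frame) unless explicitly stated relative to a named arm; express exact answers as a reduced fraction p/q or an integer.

2210/1909

class = fixed-axis compound train [2 meshes; 2 ratios multiply, 2 sense flips]
mesh 1 [68T→46T]: running ratio 34/23, sense −
mesh 2 [65T→83T]: running ratio 2210/1909, sense +
ω_out/ω_in = 2210/1909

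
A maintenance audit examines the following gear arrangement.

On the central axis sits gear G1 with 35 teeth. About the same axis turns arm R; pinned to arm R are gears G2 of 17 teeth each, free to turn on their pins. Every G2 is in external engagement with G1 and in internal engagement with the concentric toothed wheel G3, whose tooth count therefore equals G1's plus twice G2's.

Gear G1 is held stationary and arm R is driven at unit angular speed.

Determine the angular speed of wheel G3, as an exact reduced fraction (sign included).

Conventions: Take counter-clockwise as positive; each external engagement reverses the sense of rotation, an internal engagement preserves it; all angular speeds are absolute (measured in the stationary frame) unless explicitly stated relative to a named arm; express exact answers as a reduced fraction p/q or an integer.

104/69

topology: planetary set — G1 35T / G2 17T / G3 69T, arm = carrier (Willis)
ring teeth: 35 + 2·17 = 69
35(ω_sun−ω_arm) = −69(ω_ring−ω_arm),  ω_sun = 0, ω_arm = 1
ω_ring = 1 − (35/69)(0−1) = 104/69
exact speed ratio = 104/69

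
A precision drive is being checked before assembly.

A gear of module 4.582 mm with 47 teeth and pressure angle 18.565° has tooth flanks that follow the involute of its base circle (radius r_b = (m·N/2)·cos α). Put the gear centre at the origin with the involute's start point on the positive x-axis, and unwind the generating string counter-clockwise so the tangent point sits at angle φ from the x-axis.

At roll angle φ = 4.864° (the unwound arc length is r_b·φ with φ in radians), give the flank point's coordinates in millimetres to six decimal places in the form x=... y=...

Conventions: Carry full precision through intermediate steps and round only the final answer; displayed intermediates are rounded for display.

topology: single-mesh involute geometry — m = 4.582, N = 47
pitch radius r_p = m·N/2 = 4.582·47/2 = 107.677000
base radius r_b = r_p·cos α = 107.677000·cos 18.565° = 102.073820
roll angle φ = 4.864° = 0.08489281 rad
x = r_b·(cos φ + φ·sin φ) = 102.440970
y = r_b·(sin φ − φ·cos φ) = 0.020801

x=102.440970 y=0.020801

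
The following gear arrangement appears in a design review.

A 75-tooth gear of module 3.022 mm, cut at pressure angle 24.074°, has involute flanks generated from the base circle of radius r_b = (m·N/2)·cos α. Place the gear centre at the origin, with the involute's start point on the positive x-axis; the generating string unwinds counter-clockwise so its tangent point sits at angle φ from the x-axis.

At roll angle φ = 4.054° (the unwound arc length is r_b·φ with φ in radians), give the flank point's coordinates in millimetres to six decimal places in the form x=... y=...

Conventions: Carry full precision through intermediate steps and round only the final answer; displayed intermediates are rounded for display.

x=103.726596 y=0.012211

class = single-mesh tooth geometry [base-circle involute, m = 3.022, 75T]
pitch radius r_p = m·N/2 = 3.022·75/2 = 113.325000
base radius r_b = r_p·cos α = 113.325000·cos 24.074° = 103.467921
roll angle φ = 4.054° = 0.07075565 rad
x = r_b·(cos φ + φ·sin φ) = 103.726596
y = r_b·(sin φ − φ·cos φ) = 0.012211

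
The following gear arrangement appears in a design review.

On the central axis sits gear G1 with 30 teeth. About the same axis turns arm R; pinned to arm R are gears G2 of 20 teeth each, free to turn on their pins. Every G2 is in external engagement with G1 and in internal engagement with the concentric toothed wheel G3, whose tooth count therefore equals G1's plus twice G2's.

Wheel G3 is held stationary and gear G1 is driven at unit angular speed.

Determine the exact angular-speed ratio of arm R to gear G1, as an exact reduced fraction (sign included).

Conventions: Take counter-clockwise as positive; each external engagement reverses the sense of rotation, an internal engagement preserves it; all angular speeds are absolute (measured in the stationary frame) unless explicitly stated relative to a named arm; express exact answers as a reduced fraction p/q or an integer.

3/10

recognized (axles ride arm R): planetary set, 30/20/70 teeth
ring teeth: 30 + 2·20 = 70
30(ω_sun−ω_arm) = −70(ω_ring−ω_arm),  ω_ring = 0, ω_sun = 1
30(1−ω_arm) = −70(0−ω_arm)  ⇒  100·ω_arm = 30  ⇒  ω_arm = 3/10
ω_out/ω_in = 3/10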